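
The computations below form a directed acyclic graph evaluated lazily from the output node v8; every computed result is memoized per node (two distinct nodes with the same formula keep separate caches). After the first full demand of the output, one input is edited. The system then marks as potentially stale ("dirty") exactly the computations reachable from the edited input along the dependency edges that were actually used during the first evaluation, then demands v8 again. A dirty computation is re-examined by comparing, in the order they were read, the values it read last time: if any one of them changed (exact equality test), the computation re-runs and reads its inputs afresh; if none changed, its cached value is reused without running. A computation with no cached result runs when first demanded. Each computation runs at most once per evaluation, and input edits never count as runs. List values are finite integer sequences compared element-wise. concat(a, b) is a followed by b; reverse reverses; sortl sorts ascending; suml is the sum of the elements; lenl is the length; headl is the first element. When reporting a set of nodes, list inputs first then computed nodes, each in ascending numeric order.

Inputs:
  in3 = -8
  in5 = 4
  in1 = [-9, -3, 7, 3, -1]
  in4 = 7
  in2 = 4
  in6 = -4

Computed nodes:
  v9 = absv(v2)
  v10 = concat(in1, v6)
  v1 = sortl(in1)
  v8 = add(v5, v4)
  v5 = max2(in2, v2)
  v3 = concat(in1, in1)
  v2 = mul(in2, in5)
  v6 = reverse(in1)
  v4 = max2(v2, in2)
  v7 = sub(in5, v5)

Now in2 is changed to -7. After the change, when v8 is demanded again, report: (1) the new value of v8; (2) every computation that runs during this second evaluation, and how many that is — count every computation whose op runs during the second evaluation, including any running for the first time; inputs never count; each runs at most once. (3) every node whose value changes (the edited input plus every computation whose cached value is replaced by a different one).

First demand of the output computes:
  v2 = mul(4, 4) = 16
  v4 = max2(16, 4) = 16
  v5 = max2(4, 16) = 16
  v8 = add(16, 16) = 32

After the edit, cleaning proceeds:
  v2: a read changed (in2 4->-7) — executes, giving -28.
  v4: a read changed (v2 16->-28; in2 4->-7) — executes, giving -7.
  v5: a read changed (in2 4->-7; v2 16->-28) — executes, giving -7.
  v8: a read changed (v5 16->-7; v4 16->-7) — executes, giving -14.

Demanding v8 again yields -14.
4 computations run: v2, v4, v5, v8.
The nodes whose values change: in2, v2, v4, v5, v8.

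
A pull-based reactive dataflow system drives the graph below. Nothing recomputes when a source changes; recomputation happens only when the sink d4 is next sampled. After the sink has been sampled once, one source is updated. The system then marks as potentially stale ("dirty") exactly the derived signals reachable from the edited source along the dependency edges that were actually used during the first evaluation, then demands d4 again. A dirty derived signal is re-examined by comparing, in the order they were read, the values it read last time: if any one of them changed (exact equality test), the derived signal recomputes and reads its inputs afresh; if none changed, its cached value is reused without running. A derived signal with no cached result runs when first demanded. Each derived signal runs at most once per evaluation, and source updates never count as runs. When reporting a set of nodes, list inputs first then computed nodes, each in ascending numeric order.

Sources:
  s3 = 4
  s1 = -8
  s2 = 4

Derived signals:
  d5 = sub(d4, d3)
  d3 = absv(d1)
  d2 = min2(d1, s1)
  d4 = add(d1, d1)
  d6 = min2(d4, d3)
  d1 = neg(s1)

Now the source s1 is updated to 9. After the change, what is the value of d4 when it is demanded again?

New value of d4: -18.

First evaluation (everything demanded from the output):
  d1 = neg(-8) = 8
  d4 = add(8, 8) = 16

Propagation after the edit:
  d1: runs — s1 -8->9; result -9.
  d4: runs — d1 8->-9; d1 8->-9; result -18.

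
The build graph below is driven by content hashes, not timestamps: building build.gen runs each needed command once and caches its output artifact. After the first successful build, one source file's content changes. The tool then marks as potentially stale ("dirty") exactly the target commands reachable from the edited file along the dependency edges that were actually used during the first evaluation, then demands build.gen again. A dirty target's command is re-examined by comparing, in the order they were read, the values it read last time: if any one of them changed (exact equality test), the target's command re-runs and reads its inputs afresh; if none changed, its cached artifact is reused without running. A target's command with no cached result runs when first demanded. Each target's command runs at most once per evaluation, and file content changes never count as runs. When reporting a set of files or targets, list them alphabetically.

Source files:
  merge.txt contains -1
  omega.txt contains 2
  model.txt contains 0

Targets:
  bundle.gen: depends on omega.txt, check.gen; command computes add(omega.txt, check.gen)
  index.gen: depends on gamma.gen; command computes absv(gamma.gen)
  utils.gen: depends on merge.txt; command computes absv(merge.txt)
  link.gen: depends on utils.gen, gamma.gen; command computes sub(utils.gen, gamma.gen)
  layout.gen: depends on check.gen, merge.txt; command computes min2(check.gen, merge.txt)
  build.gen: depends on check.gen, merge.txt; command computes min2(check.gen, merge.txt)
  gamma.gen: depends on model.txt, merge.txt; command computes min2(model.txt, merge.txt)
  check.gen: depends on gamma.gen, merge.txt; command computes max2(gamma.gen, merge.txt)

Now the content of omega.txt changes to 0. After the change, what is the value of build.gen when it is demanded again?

build.gen now evaluates to -1.
The important point: nothing the output needs ever reads omega.txt, so the edit is invisible to it.

Initial pass — values computed on the first demand:
  gamma.gen = min2(0, -1) = -1
  check.gen = max2(-1, -1) = -1
  build.gen = min2(-1, -1) = -1

Second demand — change propagation:
  no demanded computation ever read omega.txt, so the edit dirties nothing and nothing runs.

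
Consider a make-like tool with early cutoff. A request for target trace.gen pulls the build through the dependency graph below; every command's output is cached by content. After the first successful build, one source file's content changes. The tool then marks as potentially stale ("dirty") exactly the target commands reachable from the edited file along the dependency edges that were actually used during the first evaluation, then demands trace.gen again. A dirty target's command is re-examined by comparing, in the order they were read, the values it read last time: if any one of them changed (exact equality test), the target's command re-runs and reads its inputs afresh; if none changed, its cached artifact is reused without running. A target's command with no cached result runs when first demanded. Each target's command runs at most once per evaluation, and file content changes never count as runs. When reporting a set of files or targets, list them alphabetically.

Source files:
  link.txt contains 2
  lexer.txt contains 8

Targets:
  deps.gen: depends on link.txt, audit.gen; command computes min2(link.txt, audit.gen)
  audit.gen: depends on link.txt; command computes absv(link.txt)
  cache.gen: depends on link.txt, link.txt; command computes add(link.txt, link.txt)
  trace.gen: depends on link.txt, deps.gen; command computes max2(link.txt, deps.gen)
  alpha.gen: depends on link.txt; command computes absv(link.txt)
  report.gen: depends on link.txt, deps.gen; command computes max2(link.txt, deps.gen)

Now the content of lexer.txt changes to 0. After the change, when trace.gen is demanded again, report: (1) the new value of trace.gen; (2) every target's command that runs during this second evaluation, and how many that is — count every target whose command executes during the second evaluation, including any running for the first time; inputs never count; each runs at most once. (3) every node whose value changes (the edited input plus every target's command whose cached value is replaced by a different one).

Demanding trace.gen again yields 2.
0 target commands run: none.
The nodes whose values change: lexer.txt.
Note the shortcut — nothing in the graph depends on lexer.txt at all, so no recomputation happens.

First demand of the output computes:
  audit.gen = absv(2) = 2
  deps.gen = min2(2, 2) = 2
  trace.gen = max2(2, 2) = 2

After the edit, cleaning proceeds:
  no node depends on lexer.txt at all; the second demand re-runs nothing.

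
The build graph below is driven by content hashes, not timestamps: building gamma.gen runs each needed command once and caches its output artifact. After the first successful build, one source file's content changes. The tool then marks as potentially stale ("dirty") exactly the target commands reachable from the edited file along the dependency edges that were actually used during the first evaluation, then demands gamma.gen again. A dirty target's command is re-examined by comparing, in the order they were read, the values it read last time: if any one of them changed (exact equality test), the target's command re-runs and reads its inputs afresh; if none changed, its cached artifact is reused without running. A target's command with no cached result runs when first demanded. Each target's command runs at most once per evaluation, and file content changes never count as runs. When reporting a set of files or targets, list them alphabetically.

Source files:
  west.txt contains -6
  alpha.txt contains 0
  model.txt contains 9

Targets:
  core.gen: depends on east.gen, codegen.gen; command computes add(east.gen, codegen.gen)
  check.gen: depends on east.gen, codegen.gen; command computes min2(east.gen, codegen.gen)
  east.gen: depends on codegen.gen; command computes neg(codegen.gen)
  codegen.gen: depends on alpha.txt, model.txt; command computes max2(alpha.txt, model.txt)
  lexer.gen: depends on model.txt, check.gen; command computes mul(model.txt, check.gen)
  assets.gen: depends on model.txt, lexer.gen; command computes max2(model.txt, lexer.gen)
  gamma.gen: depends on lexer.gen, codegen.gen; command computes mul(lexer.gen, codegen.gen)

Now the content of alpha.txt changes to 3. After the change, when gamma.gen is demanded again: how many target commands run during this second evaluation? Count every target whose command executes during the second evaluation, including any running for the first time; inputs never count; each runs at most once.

Initial pass — values computed on the first demand:
  codegen.gen = max2(0, 9) = 9
  east.gen = neg(9) = -9
  check.gen = min2(-9, 9) = -9
  lexer.gen = mul(9, -9) = -81
  gamma.gen = mul(-81, 9) = -729

Second demand — change propagation:
  codegen.gen: re-runs because alpha.txt 0->3; new result 9 (unchanged).
  east.gen: re-examined; everything it read last time is the same (codegen.gen unchanged) — cache -9 kept, no run.
  check.gen: re-examined; everything it read last time is the same (east.gen unchanged, codegen.gen unchanged) — cache -9 kept, no run.
  lexer.gen: re-examined; everything it read last time is the same (model.txt unchanged, check.gen unchanged) — cache -81 kept, no run.
  gamma.gen: re-examined; everything it read last time is the same (lexer.gen unchanged, codegen.gen unchanged) — cache -729 kept, no run.

The important point: codegen.gen recomputes to an identical value, and the output ends up unchanged.

Run set: codegen.gen (1 run).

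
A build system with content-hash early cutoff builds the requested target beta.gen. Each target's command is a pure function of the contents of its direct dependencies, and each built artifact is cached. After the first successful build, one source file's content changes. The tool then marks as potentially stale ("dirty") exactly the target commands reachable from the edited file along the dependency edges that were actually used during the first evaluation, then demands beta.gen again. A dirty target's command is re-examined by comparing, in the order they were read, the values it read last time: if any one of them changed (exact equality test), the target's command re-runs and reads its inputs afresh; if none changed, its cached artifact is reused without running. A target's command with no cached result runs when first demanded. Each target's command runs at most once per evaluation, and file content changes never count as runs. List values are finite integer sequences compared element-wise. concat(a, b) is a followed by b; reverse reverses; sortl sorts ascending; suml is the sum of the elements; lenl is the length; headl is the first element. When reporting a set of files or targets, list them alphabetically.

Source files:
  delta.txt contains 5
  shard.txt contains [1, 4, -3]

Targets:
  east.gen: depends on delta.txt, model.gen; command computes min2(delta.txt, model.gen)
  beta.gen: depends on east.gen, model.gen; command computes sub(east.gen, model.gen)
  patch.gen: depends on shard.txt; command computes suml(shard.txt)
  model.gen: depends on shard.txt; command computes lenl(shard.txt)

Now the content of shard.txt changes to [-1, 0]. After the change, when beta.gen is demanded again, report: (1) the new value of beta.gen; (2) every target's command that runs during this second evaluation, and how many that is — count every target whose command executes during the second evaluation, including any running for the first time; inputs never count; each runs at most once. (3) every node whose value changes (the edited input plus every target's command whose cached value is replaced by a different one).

New value of beta.gen: 0.
Target commands that run: beta.gen, east.gen, model.gen — 3 in total.
Values that change: east.gen, model.gen, shard.txt.

First evaluation (everything demanded from the output):
  model.gen = lenl([1, 4, -3]) = 3
  east.gen = min2(5, 3) = 3
  beta.gen = sub(3, 3) = 0

Propagation after the edit:
  model.gen: runs — shard.txt [1, 4, -3]->[-1, 0]; result 2.
  east.gen: runs — model.gen 3->2; result 2.
  beta.gen: runs — east.gen 3->2; model.gen 3->2; result 0 (same value as before).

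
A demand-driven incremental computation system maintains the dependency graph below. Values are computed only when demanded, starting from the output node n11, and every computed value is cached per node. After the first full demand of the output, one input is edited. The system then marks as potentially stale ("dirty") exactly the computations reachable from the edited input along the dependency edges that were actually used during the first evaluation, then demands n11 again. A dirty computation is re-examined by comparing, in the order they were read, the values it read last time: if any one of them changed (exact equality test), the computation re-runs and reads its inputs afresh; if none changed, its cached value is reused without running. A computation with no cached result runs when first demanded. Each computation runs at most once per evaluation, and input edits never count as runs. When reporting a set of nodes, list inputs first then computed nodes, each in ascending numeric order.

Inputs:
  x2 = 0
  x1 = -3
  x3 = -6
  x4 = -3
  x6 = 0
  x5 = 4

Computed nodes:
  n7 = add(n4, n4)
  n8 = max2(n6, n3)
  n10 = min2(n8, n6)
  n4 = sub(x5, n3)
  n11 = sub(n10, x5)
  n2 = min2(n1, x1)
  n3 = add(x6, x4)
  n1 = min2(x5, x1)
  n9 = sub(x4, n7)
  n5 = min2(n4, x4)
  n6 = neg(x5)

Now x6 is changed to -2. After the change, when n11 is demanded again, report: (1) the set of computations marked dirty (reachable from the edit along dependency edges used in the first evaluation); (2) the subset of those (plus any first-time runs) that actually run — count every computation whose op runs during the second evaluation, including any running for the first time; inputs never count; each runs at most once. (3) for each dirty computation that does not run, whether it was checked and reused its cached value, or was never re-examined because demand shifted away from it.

Marked dirty: n3, n8, n10, n11.
Computations that run: n3, n8, n10 — 3 in total.
Checked but reused from cache: n11.
Key observation: the change is absorbed at n10 — it re-runs but produces the same value, and the output's value is unchanged.

First evaluation (everything demanded from the output):
  n3 = add(0, -3) = -3
  n6 = neg(4) = -4
  n8 = max2(-4, -3) = -3
  n10 = min2(-3, -4) = -4
  n11 = sub(-4, 4) = -8

Propagation after the edit:
  n3: runs — x6 0->-2; result -5.
  n8: runs — n3 -3->-5; result -4.
  n10: runs — n8 -3->-4; result -4 (same value as before).
  n11: checked — values it read are unchanged (n10 unchanged, x5 unchanged); reused cached -8 without running.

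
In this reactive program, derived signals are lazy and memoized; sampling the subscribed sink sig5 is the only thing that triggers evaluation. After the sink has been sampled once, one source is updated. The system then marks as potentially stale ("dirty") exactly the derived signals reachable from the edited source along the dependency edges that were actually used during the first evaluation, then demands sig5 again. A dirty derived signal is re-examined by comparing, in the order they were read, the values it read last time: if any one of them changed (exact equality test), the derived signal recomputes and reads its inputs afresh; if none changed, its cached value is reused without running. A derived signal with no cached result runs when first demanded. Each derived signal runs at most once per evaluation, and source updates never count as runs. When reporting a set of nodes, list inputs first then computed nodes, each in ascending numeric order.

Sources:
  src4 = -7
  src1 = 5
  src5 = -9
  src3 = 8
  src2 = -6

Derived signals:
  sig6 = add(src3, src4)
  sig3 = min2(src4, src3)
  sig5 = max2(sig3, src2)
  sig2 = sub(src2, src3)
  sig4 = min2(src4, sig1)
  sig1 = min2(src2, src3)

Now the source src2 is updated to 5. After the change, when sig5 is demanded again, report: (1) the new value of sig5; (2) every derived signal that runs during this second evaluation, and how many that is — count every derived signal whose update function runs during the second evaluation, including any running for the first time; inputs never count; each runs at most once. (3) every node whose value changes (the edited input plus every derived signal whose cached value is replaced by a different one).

First demand of the output computes:
  sig3 = min2(-7, 8) = -7
  sig5 = max2(-7, -6) = -6

After the edit, cleaning proceeds:
  sig5: a read changed (src2 -6->5) — executes, giving 5.

Demanding sig5 again yields 5.
1 derived signals run: sig5.
The nodes whose values change: src2, sig5.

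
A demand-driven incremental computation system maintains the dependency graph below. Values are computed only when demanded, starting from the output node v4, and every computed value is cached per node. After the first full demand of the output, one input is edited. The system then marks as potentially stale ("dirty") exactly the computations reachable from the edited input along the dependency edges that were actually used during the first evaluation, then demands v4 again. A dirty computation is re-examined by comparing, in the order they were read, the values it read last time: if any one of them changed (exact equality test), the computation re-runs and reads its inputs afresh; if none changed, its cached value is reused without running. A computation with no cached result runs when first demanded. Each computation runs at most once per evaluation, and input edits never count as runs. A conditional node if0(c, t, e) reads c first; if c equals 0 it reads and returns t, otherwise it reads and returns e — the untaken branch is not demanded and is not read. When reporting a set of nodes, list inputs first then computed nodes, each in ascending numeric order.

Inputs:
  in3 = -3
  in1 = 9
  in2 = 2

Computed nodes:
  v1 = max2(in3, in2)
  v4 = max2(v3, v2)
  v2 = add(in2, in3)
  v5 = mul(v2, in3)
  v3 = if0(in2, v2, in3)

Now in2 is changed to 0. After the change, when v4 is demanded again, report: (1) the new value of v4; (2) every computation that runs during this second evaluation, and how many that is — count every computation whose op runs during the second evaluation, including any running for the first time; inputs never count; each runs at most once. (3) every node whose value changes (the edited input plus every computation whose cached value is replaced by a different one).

First evaluation (everything demanded from the output):
  v2 = add(2, -3) = -1
  v3 = if0(in2=2 -> else branch in3) = -3
  v4 = max2(-3, -1) = -1

Propagation after the edit:
  v2: runs — in2 2->0; result -3.
  v3: runs — in2 2->0; result -3 (same value as before).
  v4: runs — v2 -1->-3; result -3.

New value of v4: -3.
Computations that run: v2, v3, v4 — 3 in total.
Values that change: in2, v2, v4.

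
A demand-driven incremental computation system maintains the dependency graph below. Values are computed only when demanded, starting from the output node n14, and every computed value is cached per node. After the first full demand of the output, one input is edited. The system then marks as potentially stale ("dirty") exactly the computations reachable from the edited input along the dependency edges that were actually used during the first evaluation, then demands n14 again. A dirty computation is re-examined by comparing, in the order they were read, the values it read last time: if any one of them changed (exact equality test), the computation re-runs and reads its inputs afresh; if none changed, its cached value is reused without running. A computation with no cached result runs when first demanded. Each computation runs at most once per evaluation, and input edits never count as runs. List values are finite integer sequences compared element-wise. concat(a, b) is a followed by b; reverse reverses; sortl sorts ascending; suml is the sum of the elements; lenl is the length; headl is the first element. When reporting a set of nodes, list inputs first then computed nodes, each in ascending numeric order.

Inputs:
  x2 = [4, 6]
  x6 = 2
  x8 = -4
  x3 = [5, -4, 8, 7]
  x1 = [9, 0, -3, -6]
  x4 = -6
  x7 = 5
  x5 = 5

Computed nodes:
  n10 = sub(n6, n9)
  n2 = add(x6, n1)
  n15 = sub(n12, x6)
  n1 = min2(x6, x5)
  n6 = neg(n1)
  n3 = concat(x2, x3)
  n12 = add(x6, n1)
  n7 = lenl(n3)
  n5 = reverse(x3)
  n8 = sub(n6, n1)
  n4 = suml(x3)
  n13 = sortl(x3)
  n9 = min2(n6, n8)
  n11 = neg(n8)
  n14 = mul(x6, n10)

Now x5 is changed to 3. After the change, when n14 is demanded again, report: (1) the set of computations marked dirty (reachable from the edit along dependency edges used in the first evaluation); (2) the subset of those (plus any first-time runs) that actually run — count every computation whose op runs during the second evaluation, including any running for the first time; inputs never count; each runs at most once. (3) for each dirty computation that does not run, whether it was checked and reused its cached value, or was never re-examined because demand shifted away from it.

Marked dirty: n1, n6, n8, n9, n10, n14.
Computations that run: n1 — 1 in total.
Checked but reused from cache: n6, n8, n9, n10, n14.
Key observation: the change is absorbed at n1 — it re-runs but produces the same value, and the output's value is unchanged.

First evaluation (everything demanded from the output):
  n1 = min2(2, 5) = 2
  n6 = neg(2) = -2
  n8 = sub(-2, 2) = -4
  n9 = min2(-2, -4) = -4
  n10 = sub(-2, -4) = 2
  n14 = mul(2, 2) = 4

Propagation after the edit:
  n1: runs — x5 5->3; result 2 (same value as before).
  n6: checked — values it read are unchanged (n1 unchanged); reused cached -2 without running.
  n8: checked — values it read are unchanged (n6 unchanged, n1 unchanged); reused cached -4 without running.
  n9: checked — values it read are unchanged (n6 unchanged, n8 unchanged); reused cached -4 without running.
  n10: checked — values it read are unchanged (n6 unchanged, n9 unchanged); reused cached 2 without running.
  n14: checked — values it read are unchanged (x6 unchanged, n10 unchanged); reused cached 4 without running.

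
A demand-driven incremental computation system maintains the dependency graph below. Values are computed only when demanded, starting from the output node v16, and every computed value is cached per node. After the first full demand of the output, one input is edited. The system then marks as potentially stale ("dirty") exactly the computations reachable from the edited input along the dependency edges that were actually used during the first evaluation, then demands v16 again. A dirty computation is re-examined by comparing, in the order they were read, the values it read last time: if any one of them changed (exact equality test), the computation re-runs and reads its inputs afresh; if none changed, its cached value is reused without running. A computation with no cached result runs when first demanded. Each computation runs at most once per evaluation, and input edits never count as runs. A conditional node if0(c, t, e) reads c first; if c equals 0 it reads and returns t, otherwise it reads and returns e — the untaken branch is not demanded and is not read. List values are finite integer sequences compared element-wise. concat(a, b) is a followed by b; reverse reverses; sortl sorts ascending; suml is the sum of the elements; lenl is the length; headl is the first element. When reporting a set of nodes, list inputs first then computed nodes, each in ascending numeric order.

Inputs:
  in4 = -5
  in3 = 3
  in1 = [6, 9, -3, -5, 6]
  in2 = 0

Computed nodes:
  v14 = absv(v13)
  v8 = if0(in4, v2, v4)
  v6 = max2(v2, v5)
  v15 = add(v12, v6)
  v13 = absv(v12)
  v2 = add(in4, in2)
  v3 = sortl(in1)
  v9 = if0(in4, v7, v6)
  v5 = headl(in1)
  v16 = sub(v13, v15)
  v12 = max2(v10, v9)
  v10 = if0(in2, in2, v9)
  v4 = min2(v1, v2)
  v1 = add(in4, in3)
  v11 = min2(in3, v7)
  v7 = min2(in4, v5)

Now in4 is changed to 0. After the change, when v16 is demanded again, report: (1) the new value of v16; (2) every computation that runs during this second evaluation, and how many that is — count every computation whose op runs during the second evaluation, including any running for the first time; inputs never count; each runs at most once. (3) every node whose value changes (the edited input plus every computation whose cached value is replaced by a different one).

New value of v16: -6.
Computations that run: v2, v6, v7, v9, v12, v13, v15, v16 — 8 in total.
Values that change: in4, v2, v9, v12, v13, v15.
Key observation: a condition flipped, so demand reaches new nodes — v7 runs for the first time.

First evaluation (everything demanded from the output):
  v2 = add(-5, 0) = -5
  v5 = headl([6, 9, -3, -5, 6]) = 6
  v6 = max2(-5, 6) = 6
  v9 = if0(in4=-5 -> else branch v6) = 6
  v10 = if0(in2=0 -> then branch in2) = 0
  v12 = max2(0, 6) = 6
  v13 = absv(6) = 6
  v15 = add(6, 6) = 12
  v16 = sub(6, 12) = -6

Propagation after the edit:
  v2: runs — in4 -5->0; result 0.
  v6: runs — v2 -5->0; result 6 (same value as before).
  v7: demanded for the first time — runs, produces 0.
  v9: runs — in4 -5->0; result 0.
  v12: runs — v9 6->0; result 0.
  v13: runs — v12 6->0; result 0.
  v15: runs — v12 6->0; result 6.
  v16: runs — v13 6->0; v15 12->6; result -6 (same value as before).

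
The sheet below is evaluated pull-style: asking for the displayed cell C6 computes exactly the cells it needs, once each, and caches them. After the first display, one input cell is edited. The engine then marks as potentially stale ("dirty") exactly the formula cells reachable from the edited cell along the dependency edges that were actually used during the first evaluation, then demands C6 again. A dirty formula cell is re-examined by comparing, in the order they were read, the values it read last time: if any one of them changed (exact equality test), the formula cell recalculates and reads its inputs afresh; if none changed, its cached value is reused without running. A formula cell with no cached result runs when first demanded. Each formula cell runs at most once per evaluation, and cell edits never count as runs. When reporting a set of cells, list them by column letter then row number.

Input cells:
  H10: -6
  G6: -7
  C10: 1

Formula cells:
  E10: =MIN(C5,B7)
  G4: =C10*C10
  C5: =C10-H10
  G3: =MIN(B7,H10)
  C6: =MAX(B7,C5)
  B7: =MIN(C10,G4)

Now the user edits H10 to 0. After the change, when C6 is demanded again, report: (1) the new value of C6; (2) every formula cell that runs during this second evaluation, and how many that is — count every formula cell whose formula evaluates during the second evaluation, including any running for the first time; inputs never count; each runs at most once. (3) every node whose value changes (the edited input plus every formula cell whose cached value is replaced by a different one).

Demanding C6 again yields 1.
2 formula cells run: C5, C6.
The nodes whose values change: C5, C6, H10.

First demand of the output computes:
  C5 = 1 - -6 = 7
  G4 = 1 * 1 = 1
  B7 = MIN(1, 1) = 1
  C6 = MAX(1, 7) = 7

After the edit, cleaning proceeds:
  C5: a read changed (H10 -6->0) — executes, giving 1.
  C6: a read changed (C5 7->1) — executes, giving 1.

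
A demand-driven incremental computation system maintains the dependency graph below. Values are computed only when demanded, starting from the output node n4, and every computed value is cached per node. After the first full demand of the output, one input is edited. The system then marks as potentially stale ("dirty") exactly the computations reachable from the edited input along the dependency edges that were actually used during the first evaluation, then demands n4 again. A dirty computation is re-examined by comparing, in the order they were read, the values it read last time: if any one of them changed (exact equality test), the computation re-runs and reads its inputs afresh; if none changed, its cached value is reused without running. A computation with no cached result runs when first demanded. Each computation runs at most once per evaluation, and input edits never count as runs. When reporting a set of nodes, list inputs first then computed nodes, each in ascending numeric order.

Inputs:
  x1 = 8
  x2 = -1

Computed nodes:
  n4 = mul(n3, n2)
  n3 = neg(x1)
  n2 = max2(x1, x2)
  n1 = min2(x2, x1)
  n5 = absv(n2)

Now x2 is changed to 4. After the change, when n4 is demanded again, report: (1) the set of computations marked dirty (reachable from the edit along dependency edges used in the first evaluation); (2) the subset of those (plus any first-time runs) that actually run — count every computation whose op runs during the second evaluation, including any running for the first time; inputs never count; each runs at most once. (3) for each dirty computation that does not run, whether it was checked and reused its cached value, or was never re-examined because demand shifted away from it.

Marked dirty: n2, n4.
Computations that run: n2 — 1 in total.
Checked but reused from cache: n4.
Key observation: the change is absorbed at n2 — it re-runs but produces the same value, and the output's value is unchanged.

First evaluation (everything demanded from the output):
  n2 = max2(8, -1) = 8
  n3 = neg(8) = -8
  n4 = mul(-8, 8) = -64

Propagation after the edit:
  n2: runs — x2 -1->4; result 8 (same value as before).
  n4: checked — values it read are unchanged (n3 unchanged, n2 unchanged); reused cached -64 without running.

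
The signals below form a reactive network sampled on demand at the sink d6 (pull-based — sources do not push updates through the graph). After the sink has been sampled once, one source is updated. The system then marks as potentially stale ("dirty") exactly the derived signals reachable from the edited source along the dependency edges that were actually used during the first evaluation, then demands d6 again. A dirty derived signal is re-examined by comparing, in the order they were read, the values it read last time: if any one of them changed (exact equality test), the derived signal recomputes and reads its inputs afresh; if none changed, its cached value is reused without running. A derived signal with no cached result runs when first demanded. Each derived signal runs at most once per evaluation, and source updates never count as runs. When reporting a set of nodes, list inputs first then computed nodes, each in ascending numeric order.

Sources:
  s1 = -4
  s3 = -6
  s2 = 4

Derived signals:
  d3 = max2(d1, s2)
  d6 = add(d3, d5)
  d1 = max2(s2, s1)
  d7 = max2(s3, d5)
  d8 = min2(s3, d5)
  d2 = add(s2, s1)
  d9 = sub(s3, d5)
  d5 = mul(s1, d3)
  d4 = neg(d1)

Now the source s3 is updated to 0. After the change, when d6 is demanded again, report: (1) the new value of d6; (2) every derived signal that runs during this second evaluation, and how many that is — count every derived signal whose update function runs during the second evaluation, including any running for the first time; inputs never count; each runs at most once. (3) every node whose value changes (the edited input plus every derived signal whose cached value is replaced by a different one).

d6 now evaluates to -12.
Run set: none (0 run).
Changed values: s3.
The important point: nothing the output needs ever reads s3, so the edit is invisible to it.

Initial pass — values computed on the first demand:
  d1 = max2(4, -4) = 4
  d3 = max2(4, 4) = 4
  d5 = mul(-4, 4) = -16
  d6 = add(4, -16) = -12

Second demand — change propagation:
  no demanded computation ever read s3, so the edit dirties nothing and nothing runs.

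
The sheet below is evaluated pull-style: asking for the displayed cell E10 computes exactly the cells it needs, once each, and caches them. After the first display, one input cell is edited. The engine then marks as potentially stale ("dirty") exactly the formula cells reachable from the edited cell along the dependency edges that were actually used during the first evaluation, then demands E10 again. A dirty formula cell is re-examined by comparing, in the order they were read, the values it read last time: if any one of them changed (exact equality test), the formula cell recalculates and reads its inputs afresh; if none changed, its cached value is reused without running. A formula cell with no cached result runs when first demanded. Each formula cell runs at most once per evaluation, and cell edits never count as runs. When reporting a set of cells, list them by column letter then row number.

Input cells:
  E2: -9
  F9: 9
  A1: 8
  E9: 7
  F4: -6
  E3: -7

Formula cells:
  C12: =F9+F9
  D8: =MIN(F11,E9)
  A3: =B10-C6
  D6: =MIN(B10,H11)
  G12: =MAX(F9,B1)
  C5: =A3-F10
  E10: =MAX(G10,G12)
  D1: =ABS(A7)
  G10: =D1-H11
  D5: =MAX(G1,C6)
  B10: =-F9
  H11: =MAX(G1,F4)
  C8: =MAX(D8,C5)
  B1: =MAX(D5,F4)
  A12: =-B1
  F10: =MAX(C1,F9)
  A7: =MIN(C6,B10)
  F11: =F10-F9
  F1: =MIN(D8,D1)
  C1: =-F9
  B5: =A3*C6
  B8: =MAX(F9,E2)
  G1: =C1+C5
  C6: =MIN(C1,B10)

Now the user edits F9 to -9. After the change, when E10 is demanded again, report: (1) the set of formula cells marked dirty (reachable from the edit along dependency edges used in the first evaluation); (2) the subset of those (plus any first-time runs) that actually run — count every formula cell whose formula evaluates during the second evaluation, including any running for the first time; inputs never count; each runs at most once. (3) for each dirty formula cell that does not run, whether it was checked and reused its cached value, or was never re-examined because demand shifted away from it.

The edit dirties: A3, A7, B1, B10, C1, C5, C6, D1, D5, E10, F10, G1, G10, G12, H11.
14 formula cells run: A3, A7, B1, B10, C1, C6, D1, D5, E10, F10, G1, G10, G12, H11.
Cache hits after checking: C5.
Note where the cutoff bites: C5 is checked, finds nothing changed, and keeps its cache.

First demand of the output computes:
  B10 = -(9) = -9
  C1 = -(9) = -9
  C6 = MIN(-9, -9) = -9
  A3 = -9 - -9 = 0
  A7 = MIN(-9, -9) = -9
  D1 = ABS(-9) = 9
  F10 = MAX(-9, 9) = 9
  C5 = 0 - 9 = -9
  G1 = -9 + -9 = -18
  D5 = MAX(-18, -9) = -9
  B1 = MAX(-9, -6) = -6
  G12 = MAX(9, -6) = 9
  H11 = MAX(-18, -6) = -6
  G10 = 9 - -6 = 15
  E10 = MAX(15, 9) = 15

After the edit, cleaning proceeds:
  B10: a read changed (F9 9->-9) — executes, giving 9.
  C1: a read changed (F9 9->-9) — executes, giving 9.
  C6: a read changed (C1 -9->9; B10 -9->9) — executes, giving 9.
  A3: a read changed (B10 -9->9; C6 -9->9) — executes, giving 0 — identical to its old value.
  A7: a read changed (C6 -9->9; B10 -9->9) — executes, giving 9.
  D1: a read changed (A7 -9->9) — executes, giving 9 — identical to its old value.
  F10: a read changed (C1 -9->9; F9 9->-9) — executes, giving 9 — identical to its old value.
  C5: dirty, but its reads are unchanged (A3 unchanged, F10 unchanged); cached -9 stands.
  G1: a read changed (C1 -9->9) — executes, giving 0.
  D5: a read changed (G1 -18->0; C6 -9->9) — executes, giving 9.
  B1: a read changed (D5 -9->9) — executes, giving 9.
  G12: a read changed (F9 9->-9; B1 -6->9) — executes, giving 9 — identical to its old value.
  H11: a read changed (G1 -18->0) — executes, giving 0.
  G10: a read changed (H11 -6->0) — executes, giving 9.
  E10: a read changed (G10 15->9) — executes, giving 9.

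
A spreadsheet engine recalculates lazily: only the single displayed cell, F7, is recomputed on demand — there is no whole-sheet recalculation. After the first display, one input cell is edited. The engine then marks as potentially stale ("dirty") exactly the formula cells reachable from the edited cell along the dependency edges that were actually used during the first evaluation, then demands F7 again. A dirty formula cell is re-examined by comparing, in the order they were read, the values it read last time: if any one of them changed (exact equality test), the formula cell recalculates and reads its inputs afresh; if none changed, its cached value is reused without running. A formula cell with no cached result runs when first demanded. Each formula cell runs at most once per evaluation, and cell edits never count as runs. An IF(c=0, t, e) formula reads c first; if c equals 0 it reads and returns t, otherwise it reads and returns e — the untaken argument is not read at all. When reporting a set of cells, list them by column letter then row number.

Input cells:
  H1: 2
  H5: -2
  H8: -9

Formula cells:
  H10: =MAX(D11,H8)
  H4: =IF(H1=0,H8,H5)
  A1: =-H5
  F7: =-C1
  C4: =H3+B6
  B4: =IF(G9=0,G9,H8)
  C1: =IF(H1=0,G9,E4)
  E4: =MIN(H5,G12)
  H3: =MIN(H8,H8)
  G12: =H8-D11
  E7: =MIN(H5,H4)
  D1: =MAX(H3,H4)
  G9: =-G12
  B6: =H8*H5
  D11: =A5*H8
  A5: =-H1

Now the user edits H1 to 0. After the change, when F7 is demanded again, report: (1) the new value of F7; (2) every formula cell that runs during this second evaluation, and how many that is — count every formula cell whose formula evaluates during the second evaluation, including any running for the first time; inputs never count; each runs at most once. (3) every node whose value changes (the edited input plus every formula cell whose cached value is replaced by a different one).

New value of F7: -9.
Formula cells that run: A5, C1, D11, F7, G9, G12 — 6 in total.
Values that change: A5, C1, D11, F7, G12, H1.
Key observation: a condition flipped, so demand moved to the other branch — E4 is never re-examined.

First evaluation (everything demanded from the output):
  A5 = -(2) = -2
  D11 = -2 * -9 = 18
  G12 = -9 - 18 = -27
  E4 = MIN(-2, -27) = -27
  C1 = IF(H1=0: H1=2 -> else branch E4) = -27
  F7 = -(-27) = 27

Propagation after the edit:
  A5: runs — H1 2->0; result 0.
  D11: runs — A5 -2->0; result 0.
  G12: runs — D11 18->0; result -9.
  E4: marked dirty but never re-examined — demand shifted away from it.
  G9: demanded for the first time — runs, produces 9.
  C1: runs — H1 2->0; result 9.
  F7: runs — C1 -27->9; result -9.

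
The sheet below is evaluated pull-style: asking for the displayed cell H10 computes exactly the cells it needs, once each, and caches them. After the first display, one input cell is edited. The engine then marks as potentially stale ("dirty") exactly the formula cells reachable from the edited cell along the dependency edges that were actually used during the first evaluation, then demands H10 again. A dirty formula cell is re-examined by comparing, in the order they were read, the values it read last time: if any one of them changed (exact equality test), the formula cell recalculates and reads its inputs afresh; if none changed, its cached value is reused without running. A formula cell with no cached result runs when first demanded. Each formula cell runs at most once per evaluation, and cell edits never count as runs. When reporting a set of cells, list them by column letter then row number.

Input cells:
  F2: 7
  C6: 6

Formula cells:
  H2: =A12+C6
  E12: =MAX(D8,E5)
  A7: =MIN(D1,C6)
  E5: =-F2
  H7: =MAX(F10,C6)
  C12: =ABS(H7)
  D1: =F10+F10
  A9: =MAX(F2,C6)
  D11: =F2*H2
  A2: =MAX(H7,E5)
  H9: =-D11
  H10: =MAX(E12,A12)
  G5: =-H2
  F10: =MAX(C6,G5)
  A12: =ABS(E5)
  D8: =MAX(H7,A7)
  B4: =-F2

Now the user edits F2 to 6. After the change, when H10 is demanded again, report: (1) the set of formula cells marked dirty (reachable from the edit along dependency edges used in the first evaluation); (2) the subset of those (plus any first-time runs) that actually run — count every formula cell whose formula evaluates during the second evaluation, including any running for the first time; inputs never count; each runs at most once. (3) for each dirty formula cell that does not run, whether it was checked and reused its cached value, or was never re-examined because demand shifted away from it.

First demand of the output computes:
  E5 = -(7) = -7
  A12 = ABS(-7) = 7
  H2 = 7 + 6 = 13
  G5 = -(13) = -13
  F10 = MAX(6, -13) = 6
  D1 = 6 + 6 = 12
  A7 = MIN(12, 6) = 6
  H7 = MAX(6, 6) = 6
  D8 = MAX(6, 6) = 6
  E12 = MAX(6, -7) = 6
  H10 = MAX(6, 7) = 7

After the edit, cleaning proceeds:
  E5: a read changed (F2 7->6) — executes, giving -6.
  A12: a read changed (E5 -7->-6) — executes, giving 6.
  H2: a read changed (A12 7->6) — executes, giving 12.
  G5: a read changed (H2 13->12) — executes, giving -12.
  F10: a read changed (G5 -13->-12) — executes, giving 6 — identical to its old value.
  D1: dirty, but its reads are unchanged (F10 unchanged, F10 unchanged); cached 12 stands.
  A7: dirty, but its reads are unchanged (D1 unchanged, C6 unchanged); cached 6 stands.
  H7: dirty, but its reads are unchanged (F10 unchanged, C6 unchanged); cached 6 stands.
  D8: dirty, but its reads are unchanged (H7 unchanged, A7 unchanged); cached 6 stands.
  E12: a read changed (E5 -7->-6) — executes, giving 6 — identical to its old value.
  H10: a read changed (A12 7->6) — executes, giving 6.

Note where the cutoff bites: H7 is checked, finds nothing changed, and keeps its cache.

The edit dirties: A7, A12, D1, D8, E5, E12, F10, G5, H2, H7, H10.
7 formula cells run: A12, E5, E12, F10, G5, H2, H10.
Cache hits after checking: A7, D1, D8, H7.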